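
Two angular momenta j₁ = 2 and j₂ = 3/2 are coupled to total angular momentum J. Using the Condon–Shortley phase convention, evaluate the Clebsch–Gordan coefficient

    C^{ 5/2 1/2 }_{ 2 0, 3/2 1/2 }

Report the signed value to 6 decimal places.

−√(3/35) ≈ -0.292770

j₁+j₂−J=1  J+j₁−j₂=3  J−j₁+j₂=2  j₁+j₂+J+1=7
(j₁±m₁, j₂±m₂, J±M) = (2,2,2,1,3,2)
P² = 48/35
sum k=0..1:
  [0] +1/4 = 1/4
  [1] −1/2 = -1/2
S = -1/4
C² = P²·S² = 3/35 ; C = -0.292770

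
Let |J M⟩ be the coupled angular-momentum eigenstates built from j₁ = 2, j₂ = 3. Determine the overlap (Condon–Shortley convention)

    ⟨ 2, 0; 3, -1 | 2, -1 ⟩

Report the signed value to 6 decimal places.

-0.377964  (= −√(1/7))

j₁+j₂−J=3  J+j₁−j₂=1  J−j₁+j₂=3  j₁+j₂+J+1=8
(j₁±m₁, j₂±m₂, J±M) = (2,2,2,4,1,3)
P² = 36/7
sum k=1..2:
  [1] −1/4 = -1/4
  [2] +1/12 = 1/12
S = -1/6
C² = P²·S² = 1/7 ; C = -0.377964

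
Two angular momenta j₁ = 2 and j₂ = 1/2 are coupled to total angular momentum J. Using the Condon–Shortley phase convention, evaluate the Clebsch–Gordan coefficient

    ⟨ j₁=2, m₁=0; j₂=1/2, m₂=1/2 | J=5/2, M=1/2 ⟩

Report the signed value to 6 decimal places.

j₁+j₂−J=0  J+j₁−j₂=4  J−j₁+j₂=1  j₁+j₂+J+1=6
(j₁±m₁, j₂±m₂, J±M) = (2,2,1,0,3,2)
P² = 48/5
sum k=0..0:
  [0] +1/4 = 1/4
S = 1/4
C² = P²·S² = 3/5 ; C = +0.774597

+0.774597  (= +√(3/5))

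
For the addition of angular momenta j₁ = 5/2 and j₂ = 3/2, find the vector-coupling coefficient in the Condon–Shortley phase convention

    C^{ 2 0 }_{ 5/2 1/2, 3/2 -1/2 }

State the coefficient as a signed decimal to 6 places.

−√(1/14) = -0.267261

triangle: 2!*3!*1!/7! = 12/5040
(j±m)!: 3!*2!*1!*2!*2!*2! = 96
prefactor² = (2J+1)*Δ*N² = 8/7
  k=0: +1/(0!*2!*2!*1!*1!*0!) = 1/4
  k=1: −1/(1!*1!*1!*0!*2!*1!) = -1/2
Σ = -1/4  ⇒  CG² = 8/7*(-1/4)² = 1/14
CG = −√(1/14) = -0.267261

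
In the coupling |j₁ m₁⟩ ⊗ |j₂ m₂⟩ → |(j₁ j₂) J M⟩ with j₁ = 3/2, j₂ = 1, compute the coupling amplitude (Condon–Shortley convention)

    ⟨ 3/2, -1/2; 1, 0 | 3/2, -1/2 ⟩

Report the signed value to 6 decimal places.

−√(1/15) ≈ -0.258199

√[4·1!2!1!/5! · 1!2!1!1!1!2!] = √(4/15)
  +(−1)^0/∏(0,1,2,1,0,0)! = 1/2  (running 1/2)
  +(−1)^1/∏(1,0,1,0,1,1)! = -1  (running -1/2)
⟨..|..⟩ = √(4/15)·(-1/2) = -0.258199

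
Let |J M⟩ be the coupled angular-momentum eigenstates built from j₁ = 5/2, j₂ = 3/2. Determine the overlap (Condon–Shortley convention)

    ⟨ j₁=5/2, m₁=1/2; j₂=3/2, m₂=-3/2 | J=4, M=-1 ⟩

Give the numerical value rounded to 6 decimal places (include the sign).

+√(5/28) ≈ +0.422577

triangle: 0!*5!*3!/9! = 720/362880
(j±m)!: 3!*2!*0!*3!*3!*5! = 51840
prefactor² = (2J+1)*Δ*N² = 6480/7
  k=0: +1/(0!*0!*2!*0!*3!*3!) = 1/72
Σ = 1/72  ⇒  CG² = 6480/7*1/72² = 5/28
CG = +√(5/28) = +0.422577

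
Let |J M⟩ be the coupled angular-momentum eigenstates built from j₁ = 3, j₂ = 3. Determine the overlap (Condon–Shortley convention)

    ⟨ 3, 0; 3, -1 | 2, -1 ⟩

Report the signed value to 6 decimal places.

triangle: 4!*2!*2!/9! = 96/362880
(j±m)!: 3!*3!*2!*4!*1!*3! = 10368
prefactor² = (2J+1)*Δ*N² = 96/7
  k=1: −1/(1!*3!*2!*1!*0!*1!) = -1/12
  k=2: +1/(2!*2!*1!*0!*1!*2!) = 1/8
Σ = 1/24  ⇒  CG² = 96/7*1/24² = 1/42
CG = +√(1/42) = +0.154303

+√(1/42) = +0.154303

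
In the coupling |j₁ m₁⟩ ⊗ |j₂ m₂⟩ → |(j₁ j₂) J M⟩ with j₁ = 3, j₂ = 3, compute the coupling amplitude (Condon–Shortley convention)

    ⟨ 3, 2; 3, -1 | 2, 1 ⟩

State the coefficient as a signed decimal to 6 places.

-0.422577

triangle: 4!*2!*2!/9! = 96/362880
(j±m)!: 5!*1!*2!*4!*3!*1! = 34560
prefactor² = (2J+1)*Δ*N² = 320/7
  k=0: +1/(0!*4!*1!*2!*1!*0!) = 1/48
  k=1: −1/(1!*3!*0!*1!*2!*1!) = -1/12
Σ = -1/16  ⇒  CG² = 320/7*(-1/16)² = 5/28
CG = −√(5/28) = -0.422577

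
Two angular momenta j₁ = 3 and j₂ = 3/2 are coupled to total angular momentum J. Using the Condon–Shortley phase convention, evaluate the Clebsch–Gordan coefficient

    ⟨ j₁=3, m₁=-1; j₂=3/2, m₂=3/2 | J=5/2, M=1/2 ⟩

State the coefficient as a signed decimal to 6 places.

√[6·2!4!1!/8! · 2!4!3!0!3!2!] = √(864/35)
  +(−1)^2/∏(2,0,2,1,2,0)! = 1/8  (running 1/8)
⟨..|..⟩ = √(864/35)·(1/8) = +0.621059

+0.621059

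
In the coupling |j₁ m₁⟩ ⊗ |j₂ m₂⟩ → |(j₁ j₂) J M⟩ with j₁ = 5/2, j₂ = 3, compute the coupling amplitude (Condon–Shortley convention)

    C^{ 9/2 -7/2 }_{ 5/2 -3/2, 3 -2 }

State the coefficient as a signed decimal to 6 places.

+√(1/99) ≈ +0.100504

triangle: 1!*4!*5!/11! = 2880/39916800
(j±m)!: 1!*4!*1!*5!*1!*8! = 116121600
prefactor² = (2J+1)*Δ*N² = 921600/11
  k=0: +1/(0!*1!*4!*1!*0!*4!) = 1/576
  k=1: −1/(1!*0!*3!*0!*1!*5!) = -1/720
Σ = 1/2880  ⇒  CG² = 921600/11*1/2880² = 1/99
CG = +√(1/99) = +0.100504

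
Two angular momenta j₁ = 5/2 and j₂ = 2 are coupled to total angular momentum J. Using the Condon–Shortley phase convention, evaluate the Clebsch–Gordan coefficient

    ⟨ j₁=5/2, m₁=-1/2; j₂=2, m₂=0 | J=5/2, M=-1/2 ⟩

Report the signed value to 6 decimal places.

j₁+j₂−J=2  J+j₁−j₂=3  J−j₁+j₂=2  j₁+j₂+J+1=8
(j₁±m₁, j₂±m₂, J±M) = (2,3,2,2,2,3)
P² = 72/35
sum k=0..2:
  [0] +1/24 = 1/24
  [1] −1/2 = -1/2
  [2] +1/8 = 1/8
S = -1/3
C² = P²·S² = 8/35 ; C = -0.478091

−√(8/35) = -0.478091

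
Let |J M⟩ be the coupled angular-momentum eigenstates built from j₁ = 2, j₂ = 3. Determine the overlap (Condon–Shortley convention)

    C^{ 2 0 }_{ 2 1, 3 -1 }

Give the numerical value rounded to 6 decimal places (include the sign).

-0.377964

j₁+j₂−J=3  J+j₁−j₂=1  J−j₁+j₂=3  j₁+j₂+J+1=8
(j₁±m₁, j₂±m₂, J±M) = (3,1,2,4,2,2)
P² = 36/7
sum k=0..1:
  [0] +1/12 = 1/12
  [1] −1/4 = -1/4
S = -1/6
C² = P²·S² = 1/7 ; C = -0.377964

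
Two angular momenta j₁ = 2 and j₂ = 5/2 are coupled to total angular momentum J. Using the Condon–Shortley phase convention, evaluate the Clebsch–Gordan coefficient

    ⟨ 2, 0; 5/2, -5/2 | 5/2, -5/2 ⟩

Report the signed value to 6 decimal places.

triangle: 2!·2!·3!/8! = 24/40320
(j±m)!: 2!·2!·0!·5!·0!·5! = 57600
prefactor² = (2J+1)·Δ·N² = 1440/7
  k=0: +1/(0!·2!·2!·0!·0!·3!) = 1/24
Σ = 1/24  ⇒  CG² = 1440/7·1/24² = 5/14
CG = +√(5/14) = +0.597614

+0.597614  (= +√(5/14))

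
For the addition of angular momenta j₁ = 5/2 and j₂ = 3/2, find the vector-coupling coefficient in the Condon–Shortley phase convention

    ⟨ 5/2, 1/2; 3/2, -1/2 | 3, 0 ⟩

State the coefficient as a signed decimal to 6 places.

+√(1/5) = +0.447214

√[7·1!4!2!/8! · 3!2!1!2!3!3!] = √(36/5)
  +(−1)^0/∏(0,1,2,1,2,1)! = 1/4  (running 1/4)
  +(−1)^1/∏(1,0,1,0,3,2)! = -1/12  (running 1/6)
⟨..|..⟩ = √(36/5)·(1/6) = +0.447214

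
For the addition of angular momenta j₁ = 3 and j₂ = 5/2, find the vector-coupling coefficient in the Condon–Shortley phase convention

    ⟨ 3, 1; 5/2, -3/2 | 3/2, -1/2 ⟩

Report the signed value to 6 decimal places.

−√(7/30) ≈ -0.483046

√[4·4!2!1!/8! · 4!2!1!4!1!2!] = √(384/35)
  +(−1)^0/∏(0,4,2,1,0,0)! = 1/48  (running 1/48)
  +(−1)^1/∏(1,3,1,0,1,1)! = -1/6  (running -7/48)
⟨..|..⟩ = √(384/35)·(-7/48) = -0.483046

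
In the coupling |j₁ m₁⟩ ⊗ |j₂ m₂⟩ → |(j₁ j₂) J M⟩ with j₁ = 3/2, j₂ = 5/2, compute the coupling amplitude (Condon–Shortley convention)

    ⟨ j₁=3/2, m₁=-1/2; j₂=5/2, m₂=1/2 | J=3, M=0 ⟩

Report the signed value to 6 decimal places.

−√(1/5) ≈ -0.447214

triangle: 1!·2!·4!/8! = 48/40320
(j±m)!: 1!·2!·3!·2!·3!·3! = 864
prefactor² = (2J+1)·Δ·N² = 36/5
  k=0: +1/(0!·1!·2!·3!·0!·1!) = 1/12
  k=1: −1/(1!·0!·1!·2!·1!·2!) = -1/4
Σ = -1/6  ⇒  CG² = 36/5·(-1/6)² = 1/5
CG = −√(1/5) = -0.447214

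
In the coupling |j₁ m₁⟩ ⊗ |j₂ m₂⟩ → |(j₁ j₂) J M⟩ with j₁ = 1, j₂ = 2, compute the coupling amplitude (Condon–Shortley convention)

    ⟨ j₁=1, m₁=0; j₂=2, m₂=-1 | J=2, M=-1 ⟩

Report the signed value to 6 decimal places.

+√(1/6) = +0.408248

j₁+j₂−J=1  J+j₁−j₂=1  J−j₁+j₂=3  j₁+j₂+J+1=6
(j₁±m₁, j₂±m₂, J±M) = (1,1,1,3,1,3)
P² = 3/2
sum k=0..1:
  [0] +1/2 = 1/2
  [1] −1/6 = -1/6
S = 1/3
C² = P²·S² = 1/6 ; C = +0.408248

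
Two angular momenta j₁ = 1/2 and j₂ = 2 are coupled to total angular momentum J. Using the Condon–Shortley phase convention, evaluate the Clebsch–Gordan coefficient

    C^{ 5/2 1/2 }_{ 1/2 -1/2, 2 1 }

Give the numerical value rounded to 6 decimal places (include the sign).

+0.632456

triangle: 0!*1!*4!/6! = 24/720
(j±m)!: 0!*1!*3!*1!*3!*2! = 72
prefactor² = (2J+1)*Δ*N² = 72/5
  k=0: +1/(0!*0!*1!*3!*0!*1!) = 1/6
Σ = 1/6  ⇒  CG² = 72/5*1/6² = 2/5
CG = +√(2/5) = +0.632456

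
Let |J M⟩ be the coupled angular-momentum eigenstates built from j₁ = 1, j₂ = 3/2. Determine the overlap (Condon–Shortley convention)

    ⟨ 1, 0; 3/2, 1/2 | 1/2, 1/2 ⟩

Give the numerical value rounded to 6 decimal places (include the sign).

triangle: 2!×0!×1!/4! = 2/24
(j±m)!: 1!×1!×2!×1!×1!×0! = 2
prefactor² = (2J+1)×Δ×N² = 1/3
  k=1: −1/(1!×1!×0!×1!×0!×0!) = -1
Σ = -1  ⇒  CG² = 1/3×(-1)² = 1/3
CG = −√(1/3) = -0.577350

-0.577350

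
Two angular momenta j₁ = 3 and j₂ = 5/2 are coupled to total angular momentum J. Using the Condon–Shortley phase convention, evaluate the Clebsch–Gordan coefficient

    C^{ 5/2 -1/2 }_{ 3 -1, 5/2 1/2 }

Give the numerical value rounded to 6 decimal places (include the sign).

triangle: 3!×3!×2!/9! = 72/362880
(j±m)!: 2!×4!×3!×2!×2!×3! = 6912
prefactor² = (2J+1)×Δ×N² = 288/35
  k=1: −1/(1!×2!×3!×2!×0!×0!) = -1/24
  k=2: +1/(2!×1!×2!×1!×1!×1!) = 1/4
  k=3: −1/(3!×0!×1!×0!×2!×2!) = -1/24
Σ = 1/6  ⇒  CG² = 288/35×1/6² = 8/35
CG = +√(8/35) = +0.478091

+0.478091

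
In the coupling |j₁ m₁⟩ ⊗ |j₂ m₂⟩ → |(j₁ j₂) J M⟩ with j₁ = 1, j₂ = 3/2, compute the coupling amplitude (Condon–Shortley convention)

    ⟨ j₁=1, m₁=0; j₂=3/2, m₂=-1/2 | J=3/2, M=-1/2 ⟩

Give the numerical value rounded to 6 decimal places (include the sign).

+√(1/15) = +0.258199

√[4·1!1!2!/5! · 1!1!1!2!1!2!] = √(4/15)
  +(−1)^0/∏(0,1,1,1,0,1)! = 1  (running 1)
  +(−1)^1/∏(1,0,0,0,1,2)! = -1/2  (running 1/2)
⟨..|..⟩ = √(4/15)·(1/2) = +0.258199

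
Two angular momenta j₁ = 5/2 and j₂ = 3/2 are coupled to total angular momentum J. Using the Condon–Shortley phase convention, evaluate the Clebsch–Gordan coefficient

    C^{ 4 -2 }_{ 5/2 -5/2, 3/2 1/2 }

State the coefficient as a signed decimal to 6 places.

j₁+j₂−J=0  J+j₁−j₂=5  J−j₁+j₂=3  j₁+j₂+J+1=9
(j₁±m₁, j₂±m₂, J±M) = (0,5,2,1,2,6)
P² = 43200/7
sum k=0..0:
  [0] +1/240 = 1/240
S = 1/240
C² = P²·S² = 3/28 ; C = +0.327327

+√(3/28) ≈ +0.327327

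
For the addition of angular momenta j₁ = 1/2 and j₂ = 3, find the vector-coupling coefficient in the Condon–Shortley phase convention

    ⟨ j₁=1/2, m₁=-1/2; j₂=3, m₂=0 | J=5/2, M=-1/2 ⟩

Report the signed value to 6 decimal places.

√[6·1!0!5!/7! · 0!1!3!3!2!3!] = √(432/7)
  +(−1)^1/∏(1,0,0,2,0,3)! = -1/12  (running -1/12)
⟨..|..⟩ = √(432/7)·(-1/12) = -0.654654

-0.654654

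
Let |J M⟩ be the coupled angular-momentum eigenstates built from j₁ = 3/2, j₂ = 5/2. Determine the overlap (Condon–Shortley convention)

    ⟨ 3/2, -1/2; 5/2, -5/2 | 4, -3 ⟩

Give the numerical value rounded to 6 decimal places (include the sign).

+0.612372  (= +√(3/8))

triangle: 0!×3!×5!/9! = 720/362880
(j±m)!: 1!×2!×0!×5!×1!×7! = 1209600
prefactor² = (2J+1)×Δ×N² = 21600
  k=0: +1/(0!×0!×2!×0!×1!×5!) = 1/240
Σ = 1/240  ⇒  CG² = 21600×1/240² = 3/8
CG = +√(3/8) = +0.612372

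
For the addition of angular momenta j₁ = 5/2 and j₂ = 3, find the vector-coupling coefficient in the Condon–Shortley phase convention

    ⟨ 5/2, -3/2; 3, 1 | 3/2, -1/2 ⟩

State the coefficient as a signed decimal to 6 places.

j₁+j₂−J=4  J+j₁−j₂=1  J−j₁+j₂=2  j₁+j₂+J+1=8
(j₁±m₁, j₂±m₂, J±M) = (1,4,4,2,1,2)
P² = 384/35
sum k=3..4:
  [3] −1/6 = -1/6
  [4] +1/48 = 1/48
S = -7/48
C² = P²·S² = 7/30 ; C = -0.483046

−√(7/30) = -0.483046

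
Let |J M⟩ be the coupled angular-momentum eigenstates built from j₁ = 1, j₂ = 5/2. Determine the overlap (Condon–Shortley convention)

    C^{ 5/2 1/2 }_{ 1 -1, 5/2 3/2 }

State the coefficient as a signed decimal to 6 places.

triangle: 1!·1!·4!/7! = 24/5040
(j±m)!: 0!·2!·4!·1!·3!·2! = 576
prefactor² = (2J+1)·Δ·N² = 576/35
  k=1: −1/(1!·0!·1!·3!·0!·1!) = -1/6
Σ = -1/6  ⇒  CG² = 576/35·(-1/6)² = 16/35
CG = −√(16/35) = -0.676123

−√(16/35) = -0.676123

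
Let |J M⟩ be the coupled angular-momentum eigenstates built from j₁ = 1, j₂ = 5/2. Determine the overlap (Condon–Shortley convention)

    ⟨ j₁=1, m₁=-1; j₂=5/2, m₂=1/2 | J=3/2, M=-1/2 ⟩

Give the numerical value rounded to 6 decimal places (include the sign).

+0.447214  (= +√(1/5))

j₁+j₂−J=2  J+j₁−j₂=0  J−j₁+j₂=3  j₁+j₂+J+1=6
(j₁±m₁, j₂±m₂, J±M) = (0,2,3,2,1,2)
P² = 16/5
sum k=2..2:
  [2] +1/4 = 1/4
S = 1/4
C² = P²·S² = 1/5 ; C = +0.447214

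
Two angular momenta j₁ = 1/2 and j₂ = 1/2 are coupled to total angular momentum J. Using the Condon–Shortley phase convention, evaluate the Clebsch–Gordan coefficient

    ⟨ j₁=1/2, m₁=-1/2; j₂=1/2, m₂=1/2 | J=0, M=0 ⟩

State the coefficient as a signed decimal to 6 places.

√[1·1!0!0!/2! · 0!1!1!0!0!0!] = √(1/2)
  +(−1)^1/∏(1,0,0,0,0,0)! = -1  (running -1)
⟨..|..⟩ = √(1/2)·(-1) = -0.707107

−√(1/2) = -0.707107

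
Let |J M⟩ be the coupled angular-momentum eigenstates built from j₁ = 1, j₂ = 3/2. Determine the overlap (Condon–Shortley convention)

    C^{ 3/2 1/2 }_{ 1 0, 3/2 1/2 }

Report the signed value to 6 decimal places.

√[4·1!1!2!/5! · 1!1!2!1!2!1!] = √(4/15)
  +(−1)^0/∏(0,1,1,2,0,0)! = 1/2  (running 1/2)
  +(−1)^1/∏(1,0,0,1,1,1)! = -1  (running -1/2)
⟨..|..⟩ = √(4/15)·(-1/2) = -0.258199

−√(1/15) ≈ -0.258199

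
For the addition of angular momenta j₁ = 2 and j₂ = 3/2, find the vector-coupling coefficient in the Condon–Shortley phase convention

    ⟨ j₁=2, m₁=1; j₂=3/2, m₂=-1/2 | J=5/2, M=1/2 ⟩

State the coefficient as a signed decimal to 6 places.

j₁+j₂−J=1  J+j₁−j₂=3  J−j₁+j₂=2  j₁+j₂+J+1=7
(j₁±m₁, j₂±m₂, J±M) = (3,1,1,2,3,2)
P² = 72/35
sum k=0..1:
  [0] +1/2 = 1/2
  [1] −1/12 = -1/12
S = 5/12
C² = P²·S² = 5/14 ; C = +0.597614

+√(5/14) ≈ +0.597614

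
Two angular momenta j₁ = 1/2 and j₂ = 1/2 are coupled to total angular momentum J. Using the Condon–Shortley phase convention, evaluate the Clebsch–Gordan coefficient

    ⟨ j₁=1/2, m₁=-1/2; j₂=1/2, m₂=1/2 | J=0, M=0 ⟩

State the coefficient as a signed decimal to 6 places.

-0.707107

j₁+j₂−J=1  J+j₁−j₂=0  J−j₁+j₂=0  j₁+j₂+J+1=2
(j₁±m₁, j₂±m₂, J±M) = (0,1,1,0,0,0)
P² = 1/2
sum k=1..1:
  [1] −1/1 = -1
S = -1
C² = P²·S² = 1/2 ; C = -0.707107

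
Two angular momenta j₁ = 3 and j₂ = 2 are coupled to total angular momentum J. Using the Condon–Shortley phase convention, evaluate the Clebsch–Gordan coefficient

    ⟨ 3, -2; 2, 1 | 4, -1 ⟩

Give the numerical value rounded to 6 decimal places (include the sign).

j₁+j₂−J=1  J+j₁−j₂=5  J−j₁+j₂=3  j₁+j₂+J+1=10
(j₁±m₁, j₂±m₂, J±M) = (1,5,3,1,3,5)
P² = 6480/7
sum k=0..1:
  [0] +1/720 = 1/720
  [1] −1/48 = -1/48
S = -7/360
C² = P²·S² = 7/20 ; C = -0.591608

-0.591608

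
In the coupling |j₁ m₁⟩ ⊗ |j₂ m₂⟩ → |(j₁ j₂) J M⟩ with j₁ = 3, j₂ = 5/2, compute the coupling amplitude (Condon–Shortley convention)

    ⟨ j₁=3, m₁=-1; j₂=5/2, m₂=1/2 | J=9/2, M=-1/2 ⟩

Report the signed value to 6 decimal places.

−√(160/693) ≈ -0.480500

j₁+j₂−J=1  J+j₁−j₂=5  J−j₁+j₂=4  j₁+j₂+J+1=11
(j₁±m₁, j₂±m₂, J±M) = (2,4,3,2,4,5)
P² = 92160/77
sum k=0..1:
  [0] +1/144 = 1/144
  [1] −1/48 = -1/48
S = -1/72
C² = P²·S² = 160/693 ; C = -0.480500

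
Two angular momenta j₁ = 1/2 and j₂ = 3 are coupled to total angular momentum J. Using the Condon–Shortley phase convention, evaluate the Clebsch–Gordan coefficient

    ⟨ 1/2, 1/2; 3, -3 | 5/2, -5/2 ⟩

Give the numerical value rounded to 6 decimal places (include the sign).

triangle: 1!*0!*5!/7! = 120/5040
(j±m)!: 1!*0!*0!*6!*0!*5! = 86400
prefactor² = (2J+1)*Δ*N² = 86400/7
  k=0: +1/(0!*1!*0!*0!*0!*5!) = 1/120
Σ = 1/120  ⇒  CG² = 86400/7*1/120² = 6/7
CG = +√(6/7) = +0.925820

+0.925820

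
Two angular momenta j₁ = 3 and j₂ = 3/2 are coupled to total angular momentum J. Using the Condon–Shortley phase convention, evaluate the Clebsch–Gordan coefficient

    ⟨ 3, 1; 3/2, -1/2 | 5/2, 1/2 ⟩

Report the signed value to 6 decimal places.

-0.119523  (= −√(1/70))

√[6·2!4!1!/8! · 4!2!1!2!3!2!] = √(288/35)
  +(−1)^0/∏(0,2,2,1,2,0)! = 1/8  (running 1/8)
  +(−1)^1/∏(1,1,1,0,3,1)! = -1/6  (running -1/24)
⟨..|..⟩ = √(288/35)·(-1/24) = -0.119523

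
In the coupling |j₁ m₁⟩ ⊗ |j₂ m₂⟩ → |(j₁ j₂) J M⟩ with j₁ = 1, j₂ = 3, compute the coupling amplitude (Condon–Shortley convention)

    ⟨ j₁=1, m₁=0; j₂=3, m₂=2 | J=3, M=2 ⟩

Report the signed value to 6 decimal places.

j₁+j₂−J=1  J+j₁−j₂=1  J−j₁+j₂=5  j₁+j₂+J+1=8
(j₁±m₁, j₂±m₂, J±M) = (1,1,5,1,5,1)
P² = 300
sum k=0..1:
  [0] +1/120 = 1/120
  [1] −1/24 = -1/24
S = -1/30
C² = P²·S² = 1/3 ; C = -0.577350

-0.577350  (= −√(1/3))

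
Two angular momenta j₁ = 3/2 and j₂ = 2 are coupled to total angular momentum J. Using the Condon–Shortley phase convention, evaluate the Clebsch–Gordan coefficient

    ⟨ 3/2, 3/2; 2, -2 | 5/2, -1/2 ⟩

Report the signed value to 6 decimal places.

j₁+j₂−J=1  J+j₁−j₂=2  J−j₁+j₂=3  j₁+j₂+J+1=7
(j₁±m₁, j₂±m₂, J±M) = (3,0,0,4,2,3)
P² = 864/35
sum k=0..0:
  [0] +1/12 = 1/12
S = 1/12
C² = P²·S² = 6/35 ; C = +0.414039

+0.414039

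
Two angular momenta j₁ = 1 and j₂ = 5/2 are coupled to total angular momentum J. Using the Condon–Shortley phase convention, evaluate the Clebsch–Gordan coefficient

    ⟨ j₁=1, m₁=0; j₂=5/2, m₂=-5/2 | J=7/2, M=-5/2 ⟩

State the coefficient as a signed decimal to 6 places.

+√(2/7) ≈ +0.534522

triangle: 0!×2!×5!/8! = 240/40320
(j±m)!: 1!×1!×0!×5!×1!×6! = 86400
prefactor² = (2J+1)×Δ×N² = 28800/7
  k=0: +1/(0!×0!×1!×0!×1!×5!) = 1/120
Σ = 1/120  ⇒  CG² = 28800/7×1/120² = 2/7
CG = +√(2/7) = +0.534522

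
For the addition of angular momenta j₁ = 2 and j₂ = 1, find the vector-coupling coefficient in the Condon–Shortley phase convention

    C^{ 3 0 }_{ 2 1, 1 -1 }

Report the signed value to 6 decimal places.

+√(1/5) ≈ +0.447214

√[7·0!4!2!/7! · 3!1!0!2!3!3!] = √(144/5)
  +(−1)^0/∏(0,0,1,0,3,2)! = 1/12  (running 1/12)
⟨..|..⟩ = √(144/5)·(1/12) = +0.447214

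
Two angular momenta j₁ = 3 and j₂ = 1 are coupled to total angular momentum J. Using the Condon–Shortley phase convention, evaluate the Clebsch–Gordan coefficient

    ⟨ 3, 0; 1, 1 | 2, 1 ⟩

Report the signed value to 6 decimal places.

+√(1/7) ≈ +0.377964

j₁+j₂−J=2  J+j₁−j₂=4  J−j₁+j₂=0  j₁+j₂+J+1=7
(j₁±m₁, j₂±m₂, J±M) = (3,3,2,0,3,1)
P² = 144/7
sum k=2..2:
  [2] +1/12 = 1/12
S = 1/12
C² = P²·S² = 1/7 ; C = +0.377964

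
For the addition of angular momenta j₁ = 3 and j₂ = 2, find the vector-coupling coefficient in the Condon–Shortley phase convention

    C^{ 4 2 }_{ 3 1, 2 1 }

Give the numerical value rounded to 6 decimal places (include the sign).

-0.188982

triangle: 1!*5!*3!/10! = 720/3628800
(j±m)!: 4!*2!*3!*1!*6!*2! = 414720
prefactor² = (2J+1)*Δ*N² = 5184/7
  k=0: +1/(0!*1!*2!*3!*3!*0!) = 1/72
  k=1: −1/(1!*0!*1!*2!*4!*1!) = -1/48
Σ = -1/144  ⇒  CG² = 5184/7*(-1/144)² = 1/28
CG = −√(1/28) = -0.188982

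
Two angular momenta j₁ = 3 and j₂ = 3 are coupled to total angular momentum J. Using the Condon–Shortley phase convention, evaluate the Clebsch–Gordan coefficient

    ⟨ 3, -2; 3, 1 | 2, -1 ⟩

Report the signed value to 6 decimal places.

√[5·4!2!2!/9! · 1!5!4!2!1!3!] = √(320/7)
  +(−1)^3/∏(3,1,2,1,0,1)! = -1/12  (running -1/12)
  +(−1)^4/∏(4,0,1,0,1,2)! = 1/48  (running -1/16)
⟨..|..⟩ = √(320/7)·(-1/16) = -0.422577

−√(5/28) = -0.422577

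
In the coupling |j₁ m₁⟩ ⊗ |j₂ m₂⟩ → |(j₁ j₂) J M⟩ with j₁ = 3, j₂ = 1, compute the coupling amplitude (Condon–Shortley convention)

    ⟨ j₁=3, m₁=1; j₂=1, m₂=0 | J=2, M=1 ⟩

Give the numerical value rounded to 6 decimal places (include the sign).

−√(8/21) = -0.617213

triangle: 2!×4!×0!/7! = 48/5040
(j±m)!: 4!×2!×1!×1!×3!×1! = 288
prefactor² = (2J+1)×Δ×N² = 96/7
  k=1: −1/(1!×1!×1!×0!×3!×0!) = -1/6
Σ = -1/6  ⇒  CG² = 96/7×(-1/6)² = 8/21
CG = −√(8/21) = -0.617213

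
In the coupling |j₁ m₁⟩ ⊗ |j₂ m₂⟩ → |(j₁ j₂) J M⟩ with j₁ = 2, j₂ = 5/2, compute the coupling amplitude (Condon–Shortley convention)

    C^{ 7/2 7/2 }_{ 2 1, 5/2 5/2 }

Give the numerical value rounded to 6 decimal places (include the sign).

−√(5/9) ≈ -0.745356

√[8·1!3!4!/9! · 3!1!5!0!7!0!] = √(11520)
  +(−1)^1/∏(1,0,0,4,3,0)! = -1/144  (running -1/144)
⟨..|..⟩ = √(11520)·(-1/144) = -0.745356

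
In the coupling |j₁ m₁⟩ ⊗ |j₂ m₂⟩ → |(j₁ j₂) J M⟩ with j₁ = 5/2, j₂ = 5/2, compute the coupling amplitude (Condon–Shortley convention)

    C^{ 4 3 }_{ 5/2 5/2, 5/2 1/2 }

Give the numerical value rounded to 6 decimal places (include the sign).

j₁+j₂−J=1  J+j₁−j₂=4  J−j₁+j₂=4  j₁+j₂+J+1=10
(j₁±m₁, j₂±m₂, J±M) = (5,0,3,2,7,1)
P² = 10368
sum k=0..0:
  [0] +1/144 = 1/144
S = 1/144
C² = P²·S² = 1/2 ; C = +0.707107

+√(1/2) = +0.707107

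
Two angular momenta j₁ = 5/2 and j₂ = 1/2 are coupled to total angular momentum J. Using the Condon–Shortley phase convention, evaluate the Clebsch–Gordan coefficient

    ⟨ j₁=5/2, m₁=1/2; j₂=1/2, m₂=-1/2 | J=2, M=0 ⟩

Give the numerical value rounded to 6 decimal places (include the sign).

+√(1/2) ≈ +0.707107

triangle: 1!·4!·0!/6! = 24/720
(j±m)!: 3!·2!·0!·1!·2!·2! = 48
prefactor² = (2J+1)·Δ·N² = 8
  k=0: +1/(0!·1!·2!·0!·2!·0!) = 1/4
Σ = 1/4  ⇒  CG² = 8·1/4² = 1/2
CG = +√(1/2) = +0.707107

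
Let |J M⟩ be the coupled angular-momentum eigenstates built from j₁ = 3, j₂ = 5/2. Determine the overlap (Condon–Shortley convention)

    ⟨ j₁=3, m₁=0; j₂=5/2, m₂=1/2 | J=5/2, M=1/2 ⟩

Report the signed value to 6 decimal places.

+0.276026

j₁+j₂−J=3  J+j₁−j₂=3  J−j₁+j₂=2  j₁+j₂+J+1=9
(j₁±m₁, j₂±m₂, J±M) = (3,3,3,2,3,2)
P² = 216/35
sum k=1..3:
  [1] −1/8 = -1/8
  [2] +1/4 = 1/4
  [3] −1/72 = -1/72
S = 1/9
C² = P²·S² = 8/105 ; C = +0.276026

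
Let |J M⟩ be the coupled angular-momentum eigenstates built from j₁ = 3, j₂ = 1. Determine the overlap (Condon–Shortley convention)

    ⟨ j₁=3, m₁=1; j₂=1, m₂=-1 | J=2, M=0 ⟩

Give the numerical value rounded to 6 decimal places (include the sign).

√[5·2!4!0!/7! · 4!2!0!2!2!2!] = √(128/7)
  +(−1)^0/∏(0,2,2,0,2,0)! = 1/8  (running 1/8)
⟨..|..⟩ = √(128/7)·(1/8) = +0.534522

+√(2/7) ≈ +0.534522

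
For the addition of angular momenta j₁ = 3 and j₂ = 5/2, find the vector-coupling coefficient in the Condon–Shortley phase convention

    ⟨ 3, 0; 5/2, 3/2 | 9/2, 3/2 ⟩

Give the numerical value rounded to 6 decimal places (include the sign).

−√(45/154) ≈ -0.540562

triangle: 1!·5!·4!/11! = 2880/39916800
(j±m)!: 3!·3!·4!·1!·6!·3! = 3732480
prefactor² = (2J+1)·Δ·N² = 207360/77
  k=0: +1/(0!·1!·3!·4!·2!·0!) = 1/288
  k=1: −1/(1!·0!·2!·3!·3!·1!) = -1/72
Σ = -1/96  ⇒  CG² = 207360/77·(-1/96)² = 45/154
CG = −√(45/154) = -0.540562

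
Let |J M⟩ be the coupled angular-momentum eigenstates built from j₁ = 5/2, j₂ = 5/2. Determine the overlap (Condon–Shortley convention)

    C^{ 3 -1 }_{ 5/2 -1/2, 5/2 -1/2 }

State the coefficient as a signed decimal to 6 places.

−√(4/15) ≈ -0.516398

triangle: 2!*3!*3!/9! = 72/362880
(j±m)!: 2!*3!*2!*3!*2!*4! = 6912
prefactor² = (2J+1)*Δ*N² = 48/5
  k=0: +1/(0!*2!*3!*2!*0!*1!) = 1/24
  k=1: −1/(1!*1!*2!*1!*1!*2!) = -1/4
  k=2: +1/(2!*0!*1!*0!*2!*3!) = 1/24
Σ = -1/6  ⇒  CG² = 48/5*(-1/6)² = 4/15
CG = −√(4/15) = -0.516398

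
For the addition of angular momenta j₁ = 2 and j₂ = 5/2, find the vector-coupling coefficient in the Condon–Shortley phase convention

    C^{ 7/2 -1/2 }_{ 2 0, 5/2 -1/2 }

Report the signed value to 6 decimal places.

+√(4/105) = +0.195180

triangle: 1!*3!*4!/9! = 144/362880
(j±m)!: 2!*2!*2!*3!*3!*4! = 6912
prefactor² = (2J+1)*Δ*N² = 768/35
  k=0: +1/(0!*1!*2!*2!*1!*2!) = 1/8
  k=1: −1/(1!*0!*1!*1!*2!*3!) = -1/12
Σ = 1/24  ⇒  CG² = 768/35*1/24² = 4/105
CG = +√(4/105) = +0.195180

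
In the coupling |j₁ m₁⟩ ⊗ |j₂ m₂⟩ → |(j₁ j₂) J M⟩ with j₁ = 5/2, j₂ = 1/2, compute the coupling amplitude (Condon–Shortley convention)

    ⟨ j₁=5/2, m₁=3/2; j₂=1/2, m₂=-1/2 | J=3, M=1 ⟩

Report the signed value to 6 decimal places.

√[7·0!5!1!/7! · 4!1!0!1!4!2!] = √(192)
  +(−1)^0/∏(0,0,1,0,4,1)! = 1/24  (running 1/24)
⟨..|..⟩ = √(192)·(1/24) = +0.577350

+√(1/3) = +0.577350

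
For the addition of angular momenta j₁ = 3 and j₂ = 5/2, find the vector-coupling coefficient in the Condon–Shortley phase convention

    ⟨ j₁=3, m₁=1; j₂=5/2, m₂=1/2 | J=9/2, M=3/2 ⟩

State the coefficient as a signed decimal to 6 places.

+√(5/231) = +0.147122

√[10·1!5!4!/11! · 4!2!3!2!6!3!] = √(138240/77)
  +(−1)^0/∏(0,1,2,3,3,1)! = 1/72  (running 1/72)
  +(−1)^1/∏(1,0,1,2,4,2)! = -1/96  (running 1/288)
⟨..|..⟩ = √(138240/77)·(1/288) = +0.147122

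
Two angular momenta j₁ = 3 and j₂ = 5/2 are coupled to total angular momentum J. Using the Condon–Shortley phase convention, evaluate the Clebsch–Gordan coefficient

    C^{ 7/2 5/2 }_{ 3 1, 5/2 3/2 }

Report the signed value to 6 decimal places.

−√(10/63) ≈ -0.398410

√[8·2!4!3!/10! · 4!2!4!1!6!1!] = √(18432/35)
  +(−1)^1/∏(1,1,1,3,3,0)! = -1/36  (running -1/36)
  +(−1)^2/∏(2,0,0,2,4,1)! = 1/96  (running -5/288)
⟨..|..⟩ = √(18432/35)·(-5/288) = -0.398410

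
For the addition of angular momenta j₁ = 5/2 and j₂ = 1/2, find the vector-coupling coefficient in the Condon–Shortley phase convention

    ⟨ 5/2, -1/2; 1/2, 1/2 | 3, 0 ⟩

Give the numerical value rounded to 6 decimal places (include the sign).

+√(1/2) = +0.707107

triangle: 0!·5!·1!/7! = 120/5040
(j±m)!: 2!·3!·1!·0!·3!·3! = 432
prefactor² = (2J+1)·Δ·N² = 72
  k=0: +1/(0!·0!·3!·1!·2!·0!) = 1/12
Σ = 1/12  ⇒  CG² = 72·1/12² = 1/2
CG = +√(1/2) = +0.707107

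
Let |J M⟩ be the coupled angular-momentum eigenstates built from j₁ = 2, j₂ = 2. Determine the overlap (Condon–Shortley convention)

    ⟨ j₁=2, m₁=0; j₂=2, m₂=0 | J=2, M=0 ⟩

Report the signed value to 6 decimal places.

√[5·2!2!2!/7! · 2!2!2!2!2!2!] = √(32/63)
  +(−1)^0/∏(0,2,2,2,0,0)! = 1/8  (running 1/8)
  +(−1)^1/∏(1,1,1,1,1,1)! = -1  (running -7/8)
  +(−1)^2/∏(2,0,0,0,2,2)! = 1/8  (running -3/4)
⟨..|..⟩ = √(32/63)·(-3/4) = -0.534522

-0.534522  (= −√(2/7))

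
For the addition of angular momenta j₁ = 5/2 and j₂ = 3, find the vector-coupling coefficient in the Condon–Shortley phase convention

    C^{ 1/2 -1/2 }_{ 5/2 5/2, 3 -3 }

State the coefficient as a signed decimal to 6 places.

+0.534522

j₁+j₂−J=5  J+j₁−j₂=0  J−j₁+j₂=1  j₁+j₂+J+1=7
(j₁±m₁, j₂±m₂, J±M) = (5,0,0,6,0,1)
P² = 28800/7
sum k=0..0:
  [0] +1/120 = 1/120
S = 1/120
C² = P²·S² = 2/7 ; C = +0.534522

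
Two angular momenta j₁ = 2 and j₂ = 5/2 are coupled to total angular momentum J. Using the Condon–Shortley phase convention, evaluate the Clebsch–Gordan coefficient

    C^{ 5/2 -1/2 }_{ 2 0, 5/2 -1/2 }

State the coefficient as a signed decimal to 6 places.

−√(8/35) ≈ -0.478091

j₁+j₂−J=2  J+j₁−j₂=2  J−j₁+j₂=3  j₁+j₂+J+1=8
(j₁±m₁, j₂±m₂, J±M) = (2,2,2,3,2,3)
P² = 72/35
sum k=0..2:
  [0] +1/8 = 1/8
  [1] −1/2 = -1/2
  [2] +1/24 = 1/24
S = -1/3
C² = P²·S² = 8/35 ; C = -0.478091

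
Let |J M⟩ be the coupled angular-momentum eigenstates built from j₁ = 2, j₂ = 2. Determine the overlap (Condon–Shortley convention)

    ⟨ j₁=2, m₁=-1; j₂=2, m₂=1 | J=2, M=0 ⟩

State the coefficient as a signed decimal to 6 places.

+√(1/14) = +0.267261

√[5·2!2!2!/7! · 1!3!3!1!2!2!] = √(8/7)
  +(−1)^1/∏(1,1,2,2,0,0)! = -1/4  (running -1/4)
  +(−1)^2/∏(2,0,1,1,1,1)! = 1/2  (running 1/4)
⟨..|..⟩ = √(8/7)·(1/4) = +0.267261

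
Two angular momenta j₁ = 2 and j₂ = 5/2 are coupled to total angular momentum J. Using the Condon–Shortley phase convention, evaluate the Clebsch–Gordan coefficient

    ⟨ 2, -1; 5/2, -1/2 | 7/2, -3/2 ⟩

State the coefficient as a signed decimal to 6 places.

j₁+j₂−J=1  J+j₁−j₂=3  J−j₁+j₂=4  j₁+j₂+J+1=9
(j₁±m₁, j₂±m₂, J±M) = (1,3,2,3,2,5)
P² = 384/7
sum k=0..1:
  [0] +1/24 = 1/24
  [1] −1/12 = -1/12
S = -1/24
C² = P²·S² = 2/21 ; C = -0.308607

-0.308607  (= −√(2/21))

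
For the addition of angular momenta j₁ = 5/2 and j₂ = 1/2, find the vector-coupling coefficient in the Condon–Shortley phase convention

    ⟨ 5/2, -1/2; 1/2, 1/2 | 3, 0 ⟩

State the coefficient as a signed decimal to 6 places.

+0.707107

√[7·0!5!1!/7! · 2!3!1!0!3!3!] = √(72)
  +(−1)^0/∏(0,0,3,1,2,0)! = 1/12  (running 1/12)
⟨..|..⟩ = √(72)·(1/12) = +0.707107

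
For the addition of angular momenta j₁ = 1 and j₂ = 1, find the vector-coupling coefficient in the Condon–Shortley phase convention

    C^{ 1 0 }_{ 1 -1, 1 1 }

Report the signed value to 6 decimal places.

triangle: 1!*1!*1!/4! = 1/24
(j±m)!: 0!*2!*2!*0!*1!*1! = 4
prefactor² = (2J+1)*Δ*N² = 1/2
  k=1: −1/(1!*0!*1!*1!*0!*0!) = -1
Σ = -1  ⇒  CG² = 1/2*(-1)² = 1/2
CG = −√(1/2) = -0.707107

-0.707107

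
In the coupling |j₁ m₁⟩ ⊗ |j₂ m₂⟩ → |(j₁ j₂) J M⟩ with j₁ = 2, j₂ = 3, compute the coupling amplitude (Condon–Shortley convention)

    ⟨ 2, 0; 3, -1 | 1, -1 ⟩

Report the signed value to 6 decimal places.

+√(6/35) ≈ +0.414039

√[3·4!0!2!/7! · 2!2!2!4!0!2!] = √(384/35)
  +(−1)^2/∏(2,2,0,0,0,2)! = 1/8  (running 1/8)
⟨..|..⟩ = √(384/35)·(1/8) = +0.414039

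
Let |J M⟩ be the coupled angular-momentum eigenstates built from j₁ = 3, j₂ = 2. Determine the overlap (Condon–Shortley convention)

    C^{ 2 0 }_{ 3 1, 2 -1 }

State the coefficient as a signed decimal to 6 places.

j₁+j₂−J=3  J+j₁−j₂=3  J−j₁+j₂=1  j₁+j₂+J+1=8
(j₁±m₁, j₂±m₂, J±M) = (4,2,1,3,2,2)
P² = 36/7
sum k=0..1:
  [0] +1/12 = 1/12
  [1] −1/4 = -1/4
S = -1/6
C² = P²·S² = 1/7 ; C = -0.377964

-0.377964  (= −√(1/7))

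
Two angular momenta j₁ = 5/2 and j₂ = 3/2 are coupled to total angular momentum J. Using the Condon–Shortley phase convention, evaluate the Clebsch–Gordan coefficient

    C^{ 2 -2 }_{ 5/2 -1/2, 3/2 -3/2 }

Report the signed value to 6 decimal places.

+0.377964

j₁+j₂−J=2  J+j₁−j₂=3  J−j₁+j₂=1  j₁+j₂+J+1=7
(j₁±m₁, j₂±m₂, J±M) = (2,3,0,3,0,4)
P² = 144/7
sum k=0..0:
  [0] +1/12 = 1/12
S = 1/12
C² = P²·S² = 1/7 ; C = +0.377964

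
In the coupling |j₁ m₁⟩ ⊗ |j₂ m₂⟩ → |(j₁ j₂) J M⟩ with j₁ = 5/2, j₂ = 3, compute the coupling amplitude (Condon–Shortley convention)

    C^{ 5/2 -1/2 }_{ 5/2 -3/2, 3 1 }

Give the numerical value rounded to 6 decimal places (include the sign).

√[6·3!2!3!/9! · 1!4!4!2!2!3!] = √(576/35)
  +(−1)^2/∏(2,1,2,2,0,1)! = 1/8  (running 1/8)
  +(−1)^3/∏(3,0,1,1,1,2)! = -1/12  (running 1/24)
⟨..|..⟩ = √(576/35)·(1/24) = +0.169031

+0.169031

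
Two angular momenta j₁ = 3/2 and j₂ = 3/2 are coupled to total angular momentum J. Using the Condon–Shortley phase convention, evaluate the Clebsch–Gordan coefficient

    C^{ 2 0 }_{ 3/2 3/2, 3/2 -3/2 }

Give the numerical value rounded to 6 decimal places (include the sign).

+0.500000

triangle: 1!*2!*2!/6! = 4/720
(j±m)!: 3!*0!*0!*3!*2!*2! = 144
prefactor² = (2J+1)*Δ*N² = 4
  k=0: +1/(0!*1!*0!*0!*2!*2!) = 1/4
Σ = 1/4  ⇒  CG² = 4*1/4² = 1/4
CG = +√(1/4) = +0.500000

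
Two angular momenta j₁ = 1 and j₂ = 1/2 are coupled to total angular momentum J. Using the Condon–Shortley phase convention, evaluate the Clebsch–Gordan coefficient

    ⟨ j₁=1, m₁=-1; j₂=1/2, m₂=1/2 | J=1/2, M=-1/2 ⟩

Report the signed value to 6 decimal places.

√[2·1!1!0!/3! · 0!2!1!0!0!1!] = √(2/3)
  +(−1)^1/∏(1,0,1,0,0,0)! = -1  (running -1)
⟨..|..⟩ = √(2/3)·(-1) = -0.816497

−√(2/3) ≈ -0.816497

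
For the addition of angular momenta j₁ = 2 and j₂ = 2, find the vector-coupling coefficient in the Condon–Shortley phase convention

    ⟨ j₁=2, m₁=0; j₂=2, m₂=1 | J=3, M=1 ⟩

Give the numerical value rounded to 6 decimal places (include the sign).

-0.447214

√[7·1!3!3!/8! · 2!2!3!1!4!2!] = √(36/5)
  +(−1)^0/∏(0,1,2,3,1,0)! = 1/12  (running 1/12)
  +(−1)^1/∏(1,0,1,2,2,1)! = -1/4  (running -1/6)
⟨..|..⟩ = √(36/5)·(-1/6) = -0.447214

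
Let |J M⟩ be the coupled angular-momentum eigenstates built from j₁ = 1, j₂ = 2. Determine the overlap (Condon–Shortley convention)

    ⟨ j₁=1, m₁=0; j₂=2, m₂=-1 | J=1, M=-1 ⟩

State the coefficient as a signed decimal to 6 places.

−√(3/10) = -0.547723

triangle: 2!*0!*2!/5! = 4/120
(j±m)!: 1!*1!*1!*3!*0!*2! = 12
prefactor² = (2J+1)*Δ*N² = 6/5
  k=1: −1/(1!*1!*0!*0!*0!*2!) = -1/2
Σ = -1/2  ⇒  CG² = 6/5*(-1/2)² = 3/10
CG = −√(3/10) = -0.547723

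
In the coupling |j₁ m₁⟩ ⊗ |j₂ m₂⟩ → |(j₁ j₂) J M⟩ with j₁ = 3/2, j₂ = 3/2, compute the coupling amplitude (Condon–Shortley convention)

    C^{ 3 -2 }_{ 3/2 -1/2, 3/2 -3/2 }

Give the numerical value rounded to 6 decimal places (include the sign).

triangle: 0!*3!*3!/7! = 36/5040
(j±m)!: 1!*2!*0!*3!*1!*5! = 1440
prefactor² = (2J+1)*Δ*N² = 72
  k=0: +1/(0!*0!*2!*0!*1!*3!) = 1/12
Σ = 1/12  ⇒  CG² = 72*1/12² = 1/2
CG = +√(1/2) = +0.707107

+0.707107  (= +√(1/2))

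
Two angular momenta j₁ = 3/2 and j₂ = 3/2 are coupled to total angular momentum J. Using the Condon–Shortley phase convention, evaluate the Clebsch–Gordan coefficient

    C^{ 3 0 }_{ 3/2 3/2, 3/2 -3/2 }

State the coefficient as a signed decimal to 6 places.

+√(1/20) = +0.223607

j₁+j₂−J=0  J+j₁−j₂=3  J−j₁+j₂=3  j₁+j₂+J+1=7
(j₁±m₁, j₂±m₂, J±M) = (3,0,0,3,3,3)
P² = 324/5
sum k=0..0:
  [0] +1/36 = 1/36
S = 1/36
C² = P²·S² = 1/20 ; C = +0.223607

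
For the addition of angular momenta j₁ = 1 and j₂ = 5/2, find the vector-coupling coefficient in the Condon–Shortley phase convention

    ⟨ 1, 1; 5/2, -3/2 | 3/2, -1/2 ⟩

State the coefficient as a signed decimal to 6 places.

triangle: 2!×0!×3!/6! = 12/720
(j±m)!: 2!×0!×1!×4!×1!×2! = 96
prefactor² = (2J+1)×Δ×N² = 32/5
  k=0: +1/(0!×2!×0!×1!×0!×2!) = 1/4
Σ = 1/4  ⇒  CG² = 32/5×1/4² = 2/5
CG = +√(2/5) = +0.632456

+√(2/5) ≈ +0.632456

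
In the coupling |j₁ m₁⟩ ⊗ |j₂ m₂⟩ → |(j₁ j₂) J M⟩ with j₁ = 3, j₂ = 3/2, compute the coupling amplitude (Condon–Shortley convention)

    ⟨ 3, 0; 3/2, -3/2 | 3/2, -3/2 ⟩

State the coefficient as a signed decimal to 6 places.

+√(1/35) = +0.169031

triangle: 3!*3!*0!/7! = 36/5040
(j±m)!: 3!*3!*0!*3!*0!*3! = 1296
prefactor² = (2J+1)*Δ*N² = 1296/35
  k=0: +1/(0!*3!*3!*0!*0!*0!) = 1/36
Σ = 1/36  ⇒  CG² = 1296/35*1/36² = 1/35
CG = +√(1/35) = +0.169031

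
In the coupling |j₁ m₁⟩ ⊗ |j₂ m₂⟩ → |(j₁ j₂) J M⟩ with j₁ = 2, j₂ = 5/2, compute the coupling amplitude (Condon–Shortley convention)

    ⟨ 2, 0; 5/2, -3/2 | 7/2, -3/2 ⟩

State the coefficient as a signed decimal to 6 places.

j₁+j₂−J=1  J+j₁−j₂=3  J−j₁+j₂=4  j₁+j₂+J+1=9
(j₁±m₁, j₂±m₂, J±M) = (2,2,1,4,2,5)
P² = 512/7
sum k=0..1:
  [0] +1/12 = 1/12
  [1] −1/48 = -1/48
S = 1/16
C² = P²·S² = 2/7 ; C = +0.534522

+0.534522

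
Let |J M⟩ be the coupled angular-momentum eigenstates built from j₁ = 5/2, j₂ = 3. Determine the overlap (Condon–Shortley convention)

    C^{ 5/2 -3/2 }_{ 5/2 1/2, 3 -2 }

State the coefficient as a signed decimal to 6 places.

√[6·3!2!3!/9! · 3!2!1!5!1!4!] = √(288/7)
  +(−1)^0/∏(0,3,2,1,0,2)! = 1/24  (running 1/24)
  +(−1)^1/∏(1,2,1,0,1,3)! = -1/12  (running -1/24)
⟨..|..⟩ = √(288/7)·(-1/24) = -0.267261

−√(1/14) = -0.267261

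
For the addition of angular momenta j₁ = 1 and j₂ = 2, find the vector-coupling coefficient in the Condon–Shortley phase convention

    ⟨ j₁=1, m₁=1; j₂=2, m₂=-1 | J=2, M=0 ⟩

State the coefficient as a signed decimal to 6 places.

triangle: 1!×1!×3!/6! = 6/720
(j±m)!: 2!×0!×1!×3!×2!×2! = 48
prefactor² = (2J+1)×Δ×N² = 2
  k=0: +1/(0!×1!×0!×1!×1!×2!) = 1/2
Σ = 1/2  ⇒  CG² = 2×1/2² = 1/2
CG = +√(1/2) = +0.707107

+0.707107  (= +√(1/2))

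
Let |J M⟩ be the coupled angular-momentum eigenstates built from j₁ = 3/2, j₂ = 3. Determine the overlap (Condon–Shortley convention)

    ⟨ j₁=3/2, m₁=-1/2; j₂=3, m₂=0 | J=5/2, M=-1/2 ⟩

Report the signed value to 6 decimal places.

-0.414039

√[6·2!1!4!/8! · 1!2!3!3!2!3!] = √(216/35)
  +(−1)^1/∏(1,1,1,2,0,2)! = -1/4  (running -1/4)
  +(−1)^2/∏(2,0,0,1,1,3)! = 1/12  (running -1/6)
⟨..|..⟩ = √(216/35)·(-1/6) = -0.414039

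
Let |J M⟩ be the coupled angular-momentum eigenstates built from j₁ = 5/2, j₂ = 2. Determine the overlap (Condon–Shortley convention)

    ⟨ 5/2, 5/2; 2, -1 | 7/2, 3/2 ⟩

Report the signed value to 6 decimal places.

j₁+j₂−J=1  J+j₁−j₂=4  J−j₁+j₂=3  j₁+j₂+J+1=9
(j₁±m₁, j₂±m₂, J±M) = (5,0,1,3,5,2)
P² = 3840/7
sum k=0..0:
  [0] +1/48 = 1/48
S = 1/48
C² = P²·S² = 5/21 ; C = +0.487950

+0.487950  (= +√(5/21))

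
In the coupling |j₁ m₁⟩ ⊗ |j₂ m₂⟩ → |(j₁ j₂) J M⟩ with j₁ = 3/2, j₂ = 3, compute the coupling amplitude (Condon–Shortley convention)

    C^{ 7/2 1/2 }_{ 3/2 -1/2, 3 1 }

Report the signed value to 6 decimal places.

-0.534522  (= −√(2/7))

√[8·1!2!5!/9! · 1!2!4!2!4!3!] = √(512/7)
  +(−1)^0/∏(0,1,2,4,0,1)! = 1/48  (running 1/48)
  +(−1)^1/∏(1,0,1,3,1,2)! = -1/12  (running -1/16)
⟨..|..⟩ = √(512/7)·(-1/16) = -0.534522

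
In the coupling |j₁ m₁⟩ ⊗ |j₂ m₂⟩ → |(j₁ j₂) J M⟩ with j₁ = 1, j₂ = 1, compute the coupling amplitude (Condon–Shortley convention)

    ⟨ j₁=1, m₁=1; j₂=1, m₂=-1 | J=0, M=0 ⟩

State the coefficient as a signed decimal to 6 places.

+0.577350

triangle: 2!*0!*0!/3! = 2/6
(j±m)!: 2!*0!*0!*2!*0!*0! = 4
prefactor² = (2J+1)*Δ*N² = 4/3
  k=0: +1/(0!*2!*0!*0!*0!*0!) = 1/2
Σ = 1/2  ⇒  CG² = 4/3*1/2² = 1/3
CG = +√(1/3) = +0.577350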